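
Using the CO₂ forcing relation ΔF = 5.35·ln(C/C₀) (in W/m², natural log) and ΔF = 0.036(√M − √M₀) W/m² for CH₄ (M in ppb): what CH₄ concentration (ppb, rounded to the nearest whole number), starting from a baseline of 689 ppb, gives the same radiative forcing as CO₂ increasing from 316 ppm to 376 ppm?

M ≈ 2713 ppb

CO₂ forcing: 5.35 × ln(376/316) = 5.35 × 0.173847 = 0.93008 W/m².
Set 0.036(√M − √689) = 0.93008: √M = 0.93008/0.036 + √689 = 25.8356 + 26.2488 = 52.0844.
M = (52.0844)² = 2712.78 ppb.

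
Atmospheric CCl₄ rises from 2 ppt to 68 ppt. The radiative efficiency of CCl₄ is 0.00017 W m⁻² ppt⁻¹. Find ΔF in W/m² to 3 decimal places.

CCl₄: ΔF = 0.00017 × (68 − 2) = 0.00017 × 66 = 0.0112 W/m².

ΔF = 0.011 W/m²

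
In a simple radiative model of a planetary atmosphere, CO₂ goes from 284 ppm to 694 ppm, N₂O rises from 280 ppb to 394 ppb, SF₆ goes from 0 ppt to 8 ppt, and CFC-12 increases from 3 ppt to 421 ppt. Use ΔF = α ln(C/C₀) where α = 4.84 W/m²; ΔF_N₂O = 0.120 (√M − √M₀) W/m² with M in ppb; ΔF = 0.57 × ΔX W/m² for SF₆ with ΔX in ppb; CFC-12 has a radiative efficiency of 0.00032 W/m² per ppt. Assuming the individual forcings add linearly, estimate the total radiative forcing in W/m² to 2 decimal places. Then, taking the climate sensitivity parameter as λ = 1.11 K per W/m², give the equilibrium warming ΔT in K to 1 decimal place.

ΔF = 4.84 W/m²; ΔT = 5.4 K

CO₂: 4.84 × ln(694/284) = 4.84 × ln(2.44366) = 4.84 × 0.89350 = 4.3245 W/m².
N₂O: 0.120 × (√394 − √280) = 0.120 × (19.8494 − 16.7332) = 0.120 × 3.1162 = 0.3739 W/m².
SF₆: Δ = 8 − 0 = 8 ppt = 0.008 ppb; ΔF = 0.57 × 0.008 = 0.0046 W/m².
CFC-12: ΔF = 0.00032 × (421 − 3) = 0.00032 × 418 = 0.1338 W/m².
Total ΔF = 4.3245 + 0.3739 + 0.0046 + 0.1338 = 4.8368 W/m².
ΔT = λ ΔF = 1.11 × 4.84 = 5.3724 K.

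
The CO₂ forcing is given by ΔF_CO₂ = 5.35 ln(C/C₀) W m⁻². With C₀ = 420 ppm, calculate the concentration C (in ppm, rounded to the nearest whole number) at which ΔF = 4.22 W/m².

Set 5.35 ln(C/420) = 4.22, so ln(C/420) = 4.22/5.35 = 0.78879.
Then C/420 = e^0.78879 = 2.20073, giving C = 420 × 2.20073 = 924.31 ppm.

C ≈ 924 ppm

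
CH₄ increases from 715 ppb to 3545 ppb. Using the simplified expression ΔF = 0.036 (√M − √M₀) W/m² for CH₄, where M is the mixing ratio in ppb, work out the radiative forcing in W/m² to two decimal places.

ΔF = 1.18 W/m²

CH₄: 0.036 × (√3545 − √715) = 0.036 × (59.5399 − 26.7395) = 0.036 × 32.8004 = 1.1808 W/m².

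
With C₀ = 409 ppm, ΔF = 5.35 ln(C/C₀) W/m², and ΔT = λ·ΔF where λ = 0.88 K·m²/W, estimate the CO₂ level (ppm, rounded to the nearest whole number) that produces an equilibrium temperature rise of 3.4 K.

C ≈ 842 ppm

Required forcing: ΔF = ΔT/λ = 3.4/0.88 = 3.8636 W/m².
Then ln(C/409) = ΔF/5.35 = 3.8636/5.35 = 0.72217.
So C = 409 × e^0.72217 = 409 × 2.05890 = 842.09 ppm.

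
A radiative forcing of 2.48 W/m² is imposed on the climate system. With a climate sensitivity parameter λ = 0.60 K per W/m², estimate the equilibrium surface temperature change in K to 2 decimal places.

ΔT = λ ΔF = 0.60 × 2.48 = 1.4880 K.

ΔT = 1.49 K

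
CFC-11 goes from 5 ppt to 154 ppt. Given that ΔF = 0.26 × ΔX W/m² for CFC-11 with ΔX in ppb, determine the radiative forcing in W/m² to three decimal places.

CFC-11: Δ = 154 − 5 = 149 ppt = 0.149 ppb; ΔF = 0.26 × 0.149 = 0.0387 W/m².

ΔF = 0.039 W/m²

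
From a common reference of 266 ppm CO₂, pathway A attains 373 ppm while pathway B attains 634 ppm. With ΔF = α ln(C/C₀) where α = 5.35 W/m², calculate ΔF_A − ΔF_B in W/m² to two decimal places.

ΔF_A = 5.35 ln(373/266) = 5.35 × 0.33808 = 1.8087 W/m².
ΔF_B = 5.35 ln(634/266) = 5.35 × 0.86855 = 4.6467 W/m².
Difference: 1.8087 − 4.6467 = -2.8380 W/m².

ΔF_A − ΔF_B = -2.84 W/m²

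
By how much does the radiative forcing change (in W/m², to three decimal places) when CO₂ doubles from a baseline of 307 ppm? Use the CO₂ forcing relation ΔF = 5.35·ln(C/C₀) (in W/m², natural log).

Because the forcing depends only on the ratio C/C₀, the initial concentration does not enter.
ΔF = 5.35 × ln(2) = 5.35 × 0.69315 = 3.7084 W/m².

ΔF = 3.708 W/m²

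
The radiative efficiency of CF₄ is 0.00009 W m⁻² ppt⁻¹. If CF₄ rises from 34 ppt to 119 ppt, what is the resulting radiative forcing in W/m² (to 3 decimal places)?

CF₄: ΔF = 0.00009 × (119 − 34) = 0.00009 × 85 = 0.0077 W/m².

ΔF = 0.008 W/m²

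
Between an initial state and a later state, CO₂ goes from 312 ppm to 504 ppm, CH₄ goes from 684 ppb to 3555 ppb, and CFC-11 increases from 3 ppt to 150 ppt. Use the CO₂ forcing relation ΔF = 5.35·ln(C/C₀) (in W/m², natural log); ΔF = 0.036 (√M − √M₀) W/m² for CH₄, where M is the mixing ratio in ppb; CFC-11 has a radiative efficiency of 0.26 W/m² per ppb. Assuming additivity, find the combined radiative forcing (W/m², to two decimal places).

ΔF = 3.81 W/m²

CO₂: 5.35 × ln(504/312) = 5.35 × ln(1.61538) = 5.35 × 0.47957 = 2.5657 W/m².
CH₄: 0.036 × (√3555 − √684) = 0.036 × (59.6238 − 26.1534) = 0.036 × 33.4704 = 1.2049 W/m².
CFC-11: Δ = 150 − 3 = 147 ppt = 0.147 ppb; ΔF = 0.26 × 0.147 = 0.0382 W/m².
Total ΔF = 2.5657 + 1.2049 + 0.0382 = 3.8088 W/m².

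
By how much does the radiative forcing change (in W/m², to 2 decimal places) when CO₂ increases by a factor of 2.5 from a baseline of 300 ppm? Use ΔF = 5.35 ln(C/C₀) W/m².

ΔF = 4.90 W/m²

Because the forcing depends only on the ratio C/C₀, the initial concentration does not enter.
ΔF = 5.35 × ln(2.5) = 5.35 × 0.91629 = 4.9022 W/m².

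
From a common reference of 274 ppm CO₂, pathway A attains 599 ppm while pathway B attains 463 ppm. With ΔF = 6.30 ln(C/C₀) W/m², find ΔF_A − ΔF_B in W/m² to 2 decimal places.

ΔF_A = 6.30 ln(599/274) = 6.30 × 0.78213 = 4.9274 W/m².
ΔF_B = 6.30 ln(463/274) = 6.30 × 0.52460 = 3.3050 W/m².
Difference: 4.9274 − 3.3050 = 1.6224 W/m².

ΔF_A − ΔF_B = 1.62 W/m²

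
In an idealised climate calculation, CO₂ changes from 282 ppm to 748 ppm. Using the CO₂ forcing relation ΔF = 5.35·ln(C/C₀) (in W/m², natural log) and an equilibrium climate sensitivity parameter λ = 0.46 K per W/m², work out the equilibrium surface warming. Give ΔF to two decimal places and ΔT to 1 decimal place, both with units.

CO₂: 5.35 × ln(748/282) = 5.35 × ln(2.65248) = 5.35 × 0.97550 = 5.2189 W/m².
ΔT = λ ΔF = 0.46 × 5.22 = 2.4012 K.

ΔF = 5.22 W/m²; ΔT = 2.4 K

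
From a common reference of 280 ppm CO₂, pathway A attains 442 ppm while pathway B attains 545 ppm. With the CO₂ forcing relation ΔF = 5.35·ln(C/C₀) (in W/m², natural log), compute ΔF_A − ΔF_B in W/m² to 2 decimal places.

ΔF_A − ΔF_B = -1.12 W/m²

ΔF_A = 5.35 ln(442/280) = 5.35 × 0.45652 = 2.4424 W/m².
ΔF_B = 5.35 ln(545/280) = 5.35 × 0.66600 = 3.5631 W/m².
Difference: 2.4424 − 3.5631 = -1.1207 W/m².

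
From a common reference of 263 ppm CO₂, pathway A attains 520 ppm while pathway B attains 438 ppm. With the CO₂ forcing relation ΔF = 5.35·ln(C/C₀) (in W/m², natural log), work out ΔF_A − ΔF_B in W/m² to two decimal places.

ΔF_A − ΔF_B = 0.92 W/m²

ΔF_A = 5.35 ln(520/263) = 5.35 × 0.68167 = 3.6469 W/m².
ΔF_B = 5.35 ln(438/263) = 5.35 × 0.51006 = 2.7288 W/m².
Difference: 3.6469 − 2.7288 = 0.9181 W/m².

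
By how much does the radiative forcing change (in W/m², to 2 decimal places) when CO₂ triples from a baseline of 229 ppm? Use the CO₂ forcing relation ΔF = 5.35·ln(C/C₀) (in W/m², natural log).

ΔF = 5.88 W/m²

ΔF = 5.35 × ln(3) = 5.35 × 1.09861 = 5.8776 W/m².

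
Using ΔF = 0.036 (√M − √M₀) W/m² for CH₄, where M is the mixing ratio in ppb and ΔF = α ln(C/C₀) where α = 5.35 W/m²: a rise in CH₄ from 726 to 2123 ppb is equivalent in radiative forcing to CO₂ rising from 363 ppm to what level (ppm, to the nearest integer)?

C ≈ 413 ppm

CH₄ forcing: 0.036 × (√2123 − √726) = 0.036 × (46.0760 − 26.9444) = 0.036 × 19.1316 = 0.68874 W/m².
Set 5.35 ln(C/363) = 0.68874: ln(C/363) = 0.68874/5.35 = 0.12874, so C = 363 × e^0.12874 = 363 × 1.13739 = 412.87 ppm.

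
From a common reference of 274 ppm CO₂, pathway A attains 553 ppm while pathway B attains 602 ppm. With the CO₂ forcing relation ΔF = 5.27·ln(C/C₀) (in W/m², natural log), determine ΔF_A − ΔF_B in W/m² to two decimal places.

ΔF_A = 5.27 ln(553/274) = 5.27 × 0.70223 = 3.7008 W/m².
ΔF_B = 5.27 ln(602/274) = 5.27 × 0.78713 = 4.1482 W/m².
Difference: 3.7008 − 4.1482 = -0.4474 W/m².

ΔF_A − ΔF_B = -0.45 W/m²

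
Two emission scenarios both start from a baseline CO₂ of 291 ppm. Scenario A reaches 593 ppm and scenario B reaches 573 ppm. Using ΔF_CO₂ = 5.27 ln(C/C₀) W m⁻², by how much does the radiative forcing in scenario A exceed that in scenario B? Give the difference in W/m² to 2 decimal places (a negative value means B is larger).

ΔF_A = 5.27 ln(593/291) = 5.27 × 0.71187 = 3.7516 W/m².
ΔF_B = 5.27 ln(573/291) = 5.27 × 0.67756 = 3.5707 W/m².
Difference: 3.7516 − 3.5707 = 0.1809 W/m².

ΔF_A − ΔF_B = 0.18 W/m²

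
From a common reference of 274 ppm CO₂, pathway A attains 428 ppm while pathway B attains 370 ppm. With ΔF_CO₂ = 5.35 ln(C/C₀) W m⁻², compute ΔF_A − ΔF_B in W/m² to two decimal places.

ΔF_A − ΔF_B = 0.78 W/m²

ΔF_A = 5.35 ln(428/274) = 5.35 × 0.44600 = 2.3861 W/m².
ΔF_B = 5.35 ln(370/274) = 5.35 × 0.30037 = 1.6070 W/m².
Difference: 2.3861 − 1.6070 = 0.7791 W/m².
(Equivalently, ΔF_A − ΔF_B = 5.35 ln(428/370) = 5.35 × 0.14562 = 0.7791 W/m².)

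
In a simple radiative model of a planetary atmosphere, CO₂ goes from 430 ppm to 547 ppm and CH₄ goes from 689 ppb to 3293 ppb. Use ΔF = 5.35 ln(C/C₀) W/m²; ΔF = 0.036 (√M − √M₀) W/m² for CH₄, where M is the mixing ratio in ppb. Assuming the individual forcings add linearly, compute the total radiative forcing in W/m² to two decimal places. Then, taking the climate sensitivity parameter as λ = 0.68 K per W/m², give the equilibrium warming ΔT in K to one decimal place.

CO₂: 5.35 × ln(547/430) = 5.35 × ln(1.27209) = 5.35 × 0.24066 = 1.2875 W/m².
CH₄: 0.036 × (√3293 − √689) = 0.036 × (57.3847 − 26.2488) = 0.036 × 31.1359 = 1.1209 W/m².
Total ΔF = 1.2875 + 1.1209 = 2.4084 W/m².
ΔT = λ ΔF = 0.68 × 2.41 = 1.6388 K.

ΔF = 2.41 W/m²; ΔT = 1.6 K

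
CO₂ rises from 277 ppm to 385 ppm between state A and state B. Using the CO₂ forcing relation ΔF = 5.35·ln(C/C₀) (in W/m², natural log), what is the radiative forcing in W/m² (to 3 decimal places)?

CO₂ absorption bands are partially saturated, so forcing scales with the logarithm of the concentration ratio.
CO₂: 5.35 × ln(385/277) = 5.35 × ln(1.38989) = 5.35 × 0.32922 = 1.7613 W/m².

ΔF = 1.761 W/m²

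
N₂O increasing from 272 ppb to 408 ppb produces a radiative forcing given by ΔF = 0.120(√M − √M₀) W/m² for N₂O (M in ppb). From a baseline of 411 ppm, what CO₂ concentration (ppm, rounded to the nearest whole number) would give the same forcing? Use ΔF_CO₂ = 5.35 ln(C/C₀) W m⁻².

N₂O forcing: 0.120 × (√408 − √272) = 0.120 × (20.1990 − 16.4924) = 0.120 × 3.7066 = 0.44479 W/m².
Set 5.35 ln(C/411) = 0.44479: ln(C/411) = 0.44479/5.35 = 0.08314, so C = 411 × e^0.08314 = 411 × 1.08669 = 446.63 ppm.

C ≈ 447 ppm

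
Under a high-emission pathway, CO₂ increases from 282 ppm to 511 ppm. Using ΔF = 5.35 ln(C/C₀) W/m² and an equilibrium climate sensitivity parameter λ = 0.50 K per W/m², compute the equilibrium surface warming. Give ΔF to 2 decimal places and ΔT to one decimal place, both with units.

CO₂: 5.35 × ln(511/282) = 5.35 × ln(1.81206) = 5.35 × 0.59446 = 3.1804 W/m².
ΔT = λ ΔF = 0.50 × 3.18 = 1.5900 K.

ΔF = 3.18 W/m²; ΔT = 1.6 K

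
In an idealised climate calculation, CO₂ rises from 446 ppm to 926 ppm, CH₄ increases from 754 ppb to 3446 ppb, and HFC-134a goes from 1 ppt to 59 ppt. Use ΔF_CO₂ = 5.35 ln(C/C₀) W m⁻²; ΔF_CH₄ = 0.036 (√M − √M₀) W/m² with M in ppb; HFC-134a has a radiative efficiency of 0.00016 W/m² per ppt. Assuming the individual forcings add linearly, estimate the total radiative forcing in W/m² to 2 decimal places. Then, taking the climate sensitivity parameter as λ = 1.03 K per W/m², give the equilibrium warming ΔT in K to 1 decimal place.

CO₂: 5.35 × ln(926/446) = 5.35 × ln(2.07623) = 5.35 × 0.73055 = 3.9084 W/m².
CH₄: 0.036 × (√3446 − √754) = 0.036 × (58.7026 − 27.4591) = 0.036 × 31.2435 = 1.1248 W/m².
HFC-134a: ΔF = 0.00016 × (59 − 1) = 0.00016 × 58 = 0.0093 W/m².
Total ΔF = 3.9084 + 1.1248 + 0.0093 = 5.0425 W/m².
ΔT = λ ΔF = 1.03 × 5.04 = 5.1912 K.

ΔF = 5.04 W/m²; ΔT = 5.2 K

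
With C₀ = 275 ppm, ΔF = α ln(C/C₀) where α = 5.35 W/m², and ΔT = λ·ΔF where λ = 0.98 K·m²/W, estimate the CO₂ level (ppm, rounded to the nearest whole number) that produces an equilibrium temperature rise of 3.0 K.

C ≈ 487 ppm

Required forcing: ΔF = ΔT/λ = 3.0/0.98 = 3.0612 W/m².
Then ln(C/275) = ΔF/5.35 = 3.0612/5.35 = 0.57219.
So C = 275 × e^0.57219 = 275 × 1.77214 = 487.34 ppm.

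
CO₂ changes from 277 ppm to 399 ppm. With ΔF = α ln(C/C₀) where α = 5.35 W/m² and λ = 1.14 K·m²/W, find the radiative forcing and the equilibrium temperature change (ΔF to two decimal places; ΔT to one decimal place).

ΔF = 1.95 W/m²; ΔT = 2.2 K

CO₂: 5.35 × ln(399/277) = 5.35 × ln(1.44043) = 5.35 × 0.36494 = 1.9524 W/m².
ΔT = λ ΔF = 1.14 × 1.95 = 2.2230 K.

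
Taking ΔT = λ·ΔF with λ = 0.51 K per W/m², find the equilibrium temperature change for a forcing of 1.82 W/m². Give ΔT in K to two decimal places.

ΔT = λ ΔF = 0.51 × 1.82 = 0.9282 K.

ΔT = 0.93 K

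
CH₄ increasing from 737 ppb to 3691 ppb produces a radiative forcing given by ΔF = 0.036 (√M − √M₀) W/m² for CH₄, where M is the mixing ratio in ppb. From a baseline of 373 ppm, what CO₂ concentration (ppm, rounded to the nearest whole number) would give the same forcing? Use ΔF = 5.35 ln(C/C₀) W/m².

CH₄ forcing: 0.036 × (√3691 − √737) = 0.036 × (60.7536 − 27.1477) = 0.036 × 33.6059 = 1.20981 W/m².
Set 5.35 ln(C/373) = 1.20981: ln(C/373) = 1.20981/5.35 = 0.22613, so C = 373 × e^0.22613 = 373 × 1.25374 = 467.65 ppm.

C ≈ 468 ppm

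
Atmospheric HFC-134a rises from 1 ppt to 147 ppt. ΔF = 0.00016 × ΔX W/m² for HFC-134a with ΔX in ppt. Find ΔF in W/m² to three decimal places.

HFC-134a: ΔF = 0.00016 × (147 − 1) = 0.00016 × 146 = 0.0234 W/m².

ΔF = 0.023 W/m²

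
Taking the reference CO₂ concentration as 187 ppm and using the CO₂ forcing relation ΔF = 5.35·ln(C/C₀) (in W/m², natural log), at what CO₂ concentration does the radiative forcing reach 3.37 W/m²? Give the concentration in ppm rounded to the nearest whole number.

Set 5.35 ln(C/187) = 3.37, so ln(C/187) = 3.37/5.35 = 0.62991.
Then C/187 = e^0.62991 = 1.87744, giving C = 187 × 1.87744 = 351.08 ppm.

C ≈ 351 ppm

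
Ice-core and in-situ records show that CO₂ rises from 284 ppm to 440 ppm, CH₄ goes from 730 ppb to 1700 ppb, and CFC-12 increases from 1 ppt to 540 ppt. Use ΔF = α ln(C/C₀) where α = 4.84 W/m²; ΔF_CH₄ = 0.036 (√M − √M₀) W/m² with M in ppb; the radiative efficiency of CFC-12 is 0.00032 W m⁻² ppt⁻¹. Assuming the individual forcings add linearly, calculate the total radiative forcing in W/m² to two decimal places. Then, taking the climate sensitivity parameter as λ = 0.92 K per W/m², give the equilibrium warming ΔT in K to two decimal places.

ΔF = 2.80 W/m²; ΔT = 2.58 K

CO₂: 4.84 × ln(440/284) = 4.84 × ln(1.54930) = 4.84 × 0.43780 = 2.1190 W/m².
CH₄: 0.036 × (√1700 − √730) = 0.036 × (41.2311 − 27.0185) = 0.036 × 14.2126 = 0.5117 W/m².
CFC-12: ΔF = 0.00032 × (540 − 1) = 0.00032 × 539 = 0.1725 W/m².
Total ΔF = 2.1190 + 0.5117 + 0.1725 = 2.8032 W/m².
ΔT = λ ΔF = 0.92 × 2.80 = 2.5760 K.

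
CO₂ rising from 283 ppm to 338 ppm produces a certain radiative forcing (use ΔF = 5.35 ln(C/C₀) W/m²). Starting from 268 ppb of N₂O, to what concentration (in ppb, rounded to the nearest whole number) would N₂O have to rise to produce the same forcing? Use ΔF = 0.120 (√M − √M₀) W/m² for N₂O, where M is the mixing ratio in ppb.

M ≈ 590 ppb

CO₂ forcing: 5.35 × ln(338/283) = 5.35 × 0.177599 = 0.95015 W/m².
Set 0.120(√M − √268) = 0.95015: √M = 0.95015/0.120 + √268 = 7.9179 + 16.3707 = 24.2886.
M = (24.2886)² = 589.94 ppb.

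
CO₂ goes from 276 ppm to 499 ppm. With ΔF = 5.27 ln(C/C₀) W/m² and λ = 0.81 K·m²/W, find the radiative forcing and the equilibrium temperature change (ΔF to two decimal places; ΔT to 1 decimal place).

ΔF = 3.12 W/m²; ΔT = 2.5 K

CO₂: 5.27 × ln(499/276) = 5.27 × ln(1.80797) = 5.27 × 0.59220 = 3.1209 W/m².
ΔT = λ ΔF = 0.81 × 3.12 = 2.5272 K.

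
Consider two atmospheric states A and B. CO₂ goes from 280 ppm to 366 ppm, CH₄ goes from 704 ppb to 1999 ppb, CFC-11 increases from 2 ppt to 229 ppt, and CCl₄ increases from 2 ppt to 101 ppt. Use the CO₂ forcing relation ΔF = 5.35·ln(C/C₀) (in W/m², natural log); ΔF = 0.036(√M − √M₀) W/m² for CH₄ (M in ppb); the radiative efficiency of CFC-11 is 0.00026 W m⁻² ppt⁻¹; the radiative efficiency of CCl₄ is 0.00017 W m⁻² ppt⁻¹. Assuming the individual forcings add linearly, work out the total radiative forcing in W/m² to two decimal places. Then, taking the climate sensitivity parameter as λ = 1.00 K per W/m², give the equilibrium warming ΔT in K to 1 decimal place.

CO₂: 5.35 × ln(366/280) = 5.35 × ln(1.30714) = 5.35 × 0.26784 = 1.4329 W/m².
CH₄: 0.036 × (√1999 − √704) = 0.036 × (44.7102 − 26.5330) = 0.036 × 18.1772 = 0.6544 W/m².
CFC-11: ΔF = 0.00026 × (229 − 2) = 0.00026 × 227 = 0.0590 W/m².
CCl₄: ΔF = 0.00017 × (101 − 2) = 0.00017 × 99 = 0.0168 W/m².
Total ΔF = 1.4329 + 0.6544 + 0.0590 + 0.0168 = 2.1631 W/m².
ΔT = λ ΔF = 1.00 × 2.16 = 2.1600 K.

ΔF = 2.16 W/m²; ΔT = 2.2 K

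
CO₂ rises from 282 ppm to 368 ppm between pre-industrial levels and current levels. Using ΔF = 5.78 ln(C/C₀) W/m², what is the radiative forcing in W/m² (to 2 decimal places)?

ΔF = 1.54 W/m²

CO₂: 5.78 × ln(368/282) = 5.78 × ln(1.30496) = 5.78 × 0.26617 = 1.5385 W/m².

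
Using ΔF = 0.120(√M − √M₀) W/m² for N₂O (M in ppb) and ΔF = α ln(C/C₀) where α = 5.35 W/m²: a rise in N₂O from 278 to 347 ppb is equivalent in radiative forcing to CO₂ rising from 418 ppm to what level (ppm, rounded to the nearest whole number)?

N₂O forcing: 0.120 × (√347 − √278) = 0.120 × (18.6279 − 16.6733) = 0.120 × 1.9546 = 0.23455 W/m².
Set 5.35 ln(C/418) = 0.23455: ln(C/418) = 0.23455/5.35 = 0.04384, so C = 418 × e^0.04384 = 418 × 1.04482 = 436.73 ppm.

C ≈ 437 ppm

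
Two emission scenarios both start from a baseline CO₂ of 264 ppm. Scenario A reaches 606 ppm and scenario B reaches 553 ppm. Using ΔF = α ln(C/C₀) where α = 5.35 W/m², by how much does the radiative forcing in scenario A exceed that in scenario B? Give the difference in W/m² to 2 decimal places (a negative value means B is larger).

ΔF_A = 5.35 ln(606/264) = 5.35 × 0.83093 = 4.4455 W/m².
ΔF_B = 5.35 ln(553/264) = 5.35 × 0.73941 = 3.9558 W/m².
Difference: 4.4455 − 3.9558 = 0.4897 W/m².

ΔF_A − ΔF_B = 0.49 W/m²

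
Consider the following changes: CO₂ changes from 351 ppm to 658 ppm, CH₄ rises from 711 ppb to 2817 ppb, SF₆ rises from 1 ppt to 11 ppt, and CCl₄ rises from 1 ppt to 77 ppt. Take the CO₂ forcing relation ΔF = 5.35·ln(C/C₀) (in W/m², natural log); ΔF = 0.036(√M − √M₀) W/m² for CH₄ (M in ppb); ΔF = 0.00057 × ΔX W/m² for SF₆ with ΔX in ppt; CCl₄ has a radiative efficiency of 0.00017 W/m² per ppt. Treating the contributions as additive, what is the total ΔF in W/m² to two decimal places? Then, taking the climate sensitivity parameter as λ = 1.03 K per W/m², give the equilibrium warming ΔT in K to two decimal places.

ΔF = 4.33 W/m²; ΔT = 4.46 K

CO₂: 5.35 × ln(658/351) = 5.35 × ln(1.87464) = 5.35 × 0.62842 = 3.3620 W/m².
CH₄: 0.036 × (√2817 − √711) = 0.036 × (53.0754 − 26.6646) = 0.036 × 26.4108 = 0.9508 W/m².
SF₆: ΔF = 0.00057 × (11 − 1) = 0.00057 × 10 = 0.0057 W/m².
CCl₄: ΔF = 0.00017 × (77 − 1) = 0.00017 × 76 = 0.0129 W/m².
Total ΔF = 3.3620 + 0.9508 + 0.0057 + 0.0129 = 4.3314 W/m².
ΔT = λ ΔF = 1.03 × 4.33 = 4.4599 K.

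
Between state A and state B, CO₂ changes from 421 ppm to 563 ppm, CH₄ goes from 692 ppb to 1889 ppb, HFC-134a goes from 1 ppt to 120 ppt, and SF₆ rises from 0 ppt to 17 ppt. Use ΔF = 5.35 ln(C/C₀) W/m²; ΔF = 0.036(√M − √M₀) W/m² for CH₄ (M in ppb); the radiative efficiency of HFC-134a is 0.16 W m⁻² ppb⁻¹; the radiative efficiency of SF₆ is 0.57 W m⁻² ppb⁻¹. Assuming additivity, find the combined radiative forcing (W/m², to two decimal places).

CO₂: 5.35 × ln(563/421) = 5.35 × ln(1.33729) = 5.35 × 0.29065 = 1.5550 W/m².
CH₄: 0.036 × (√1889 − √692) = 0.036 × (43.4626 − 26.3059) = 0.036 × 17.1567 = 0.6176 W/m².
HFC-134a: Δ = 120 − 1 = 119 ppt = 0.119 ppb; ΔF = 0.16 × 0.119 = 0.0190 W/m².
SF₆: Δ = 17 − 0 = 17 ppt = 0.017 ppb; ΔF = 0.57 × 0.017 = 0.0097 W/m².
Total ΔF = 1.5550 + 0.6176 + 0.0190 + 0.0097 = 2.2013 W/m².

ΔF = 2.20 W/m²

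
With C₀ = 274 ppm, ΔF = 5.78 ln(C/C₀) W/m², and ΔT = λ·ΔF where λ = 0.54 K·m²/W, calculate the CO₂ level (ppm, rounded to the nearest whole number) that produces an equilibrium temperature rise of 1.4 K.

C ≈ 429 ppm

Required forcing: ΔF = ΔT/λ = 1.4/0.54 = 2.5926 W/m².
Then ln(C/274) = ΔF/5.78 = 2.5926/5.78 = 0.44855.
So C = 274 × e^0.44855 = 274 × 1.56604 = 429.09 ppm.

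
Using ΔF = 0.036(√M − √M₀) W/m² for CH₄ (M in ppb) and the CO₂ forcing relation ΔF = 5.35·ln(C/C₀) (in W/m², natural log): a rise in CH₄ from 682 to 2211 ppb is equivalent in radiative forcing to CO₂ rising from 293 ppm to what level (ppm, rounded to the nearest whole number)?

C ≈ 337 ppm

CH₄ forcing: 0.036 × (√2211 − √682) = 0.036 × (47.0213 − 26.1151) = 0.036 × 20.9062 = 0.75262 W/m².
Set 5.35 ln(C/293) = 0.75262: ln(C/293) = 0.75262/5.35 = 0.14068, so C = 293 × e^0.14068 = 293 × 1.15106 = 337.26 ppm.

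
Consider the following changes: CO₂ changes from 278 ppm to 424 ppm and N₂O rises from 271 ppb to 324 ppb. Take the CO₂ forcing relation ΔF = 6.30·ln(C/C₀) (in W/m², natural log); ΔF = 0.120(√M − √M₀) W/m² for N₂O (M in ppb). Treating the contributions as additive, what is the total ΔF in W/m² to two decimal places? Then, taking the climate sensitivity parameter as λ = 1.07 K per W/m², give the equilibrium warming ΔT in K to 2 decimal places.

CO₂: 6.30 × ln(424/278) = 6.30 × ln(1.52518) = 6.30 × 0.42211 = 2.6593 W/m².
N₂O: 0.120 × (√324 − √271) = 0.120 × (18.0000 − 16.4621) = 0.120 × 1.5379 = 0.1845 W/m².
Total ΔF = 2.6593 + 0.1845 = 2.8438 W/m².
ΔT = λ ΔF = 1.07 × 2.84 = 3.0388 K.

ΔF = 2.84 W/m²; ΔT = 3.04 K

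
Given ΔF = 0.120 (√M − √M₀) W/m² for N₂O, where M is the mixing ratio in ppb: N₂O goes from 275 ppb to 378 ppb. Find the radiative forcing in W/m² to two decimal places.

N₂O: 0.120 × (√378 − √275) = 0.120 × (19.4422 − 16.5831) = 0.120 × 2.8591 = 0.3431 W/m².

ΔF = 0.34 W/m²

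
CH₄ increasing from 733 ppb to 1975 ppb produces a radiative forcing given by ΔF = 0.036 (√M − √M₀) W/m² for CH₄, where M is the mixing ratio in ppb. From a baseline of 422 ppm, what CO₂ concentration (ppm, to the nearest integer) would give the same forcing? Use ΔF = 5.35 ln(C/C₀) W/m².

C ≈ 474 ppm

CH₄ forcing: 0.036 × (√1975 − √733) = 0.036 × (44.4410 − 27.0740) = 0.036 × 17.3670 = 0.62521 W/m².
Set 5.35 ln(C/422) = 0.62521: ln(C/422) = 0.62521/5.35 = 0.11686, so C = 422 × e^0.11686 = 422 × 1.12396 = 474.31 ppm.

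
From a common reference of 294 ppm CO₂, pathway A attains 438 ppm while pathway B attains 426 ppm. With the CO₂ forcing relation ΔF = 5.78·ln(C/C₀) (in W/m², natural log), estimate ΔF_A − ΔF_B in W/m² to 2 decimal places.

ΔF_A − ΔF_B = 0.16 W/m²

ΔF_A = 5.78 ln(438/294) = 5.78 × 0.39864 = 2.3041 W/m².
ΔF_B = 5.78 ln(426/294) = 5.78 × 0.37086 = 2.1436 W/m².
Difference: 2.3041 − 2.1436 = 0.1605 W/m².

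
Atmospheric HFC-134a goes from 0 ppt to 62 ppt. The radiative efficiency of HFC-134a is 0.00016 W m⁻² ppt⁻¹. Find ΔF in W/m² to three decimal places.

ΔF = 0.010 W/m²

HFC-134a: ΔF = 0.00016 × (62 − 0) = 0.00016 × 62 = 0.0099 W/m².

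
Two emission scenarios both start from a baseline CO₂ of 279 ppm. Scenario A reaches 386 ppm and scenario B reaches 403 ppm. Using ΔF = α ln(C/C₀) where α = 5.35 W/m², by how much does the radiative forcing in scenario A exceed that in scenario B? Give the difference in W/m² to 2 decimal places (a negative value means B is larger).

ΔF_A = 5.35 ln(386/279) = 5.35 × 0.32463 = 1.7368 W/m².
ΔF_B = 5.35 ln(403/279) = 5.35 × 0.36772 = 1.9673 W/m².
Difference: 1.7368 − 1.9673 = -0.2305 W/m².

ΔF_A − ΔF_B = -0.23 W/m²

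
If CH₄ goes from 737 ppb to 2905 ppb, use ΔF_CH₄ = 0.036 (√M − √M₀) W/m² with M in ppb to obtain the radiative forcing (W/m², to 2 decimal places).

ΔF = 0.96 W/m²

CH₄: 0.036 × (√2905 − √737) = 0.036 × (53.8981 − 27.1477) = 0.036 × 26.7504 = 0.9630 W/m².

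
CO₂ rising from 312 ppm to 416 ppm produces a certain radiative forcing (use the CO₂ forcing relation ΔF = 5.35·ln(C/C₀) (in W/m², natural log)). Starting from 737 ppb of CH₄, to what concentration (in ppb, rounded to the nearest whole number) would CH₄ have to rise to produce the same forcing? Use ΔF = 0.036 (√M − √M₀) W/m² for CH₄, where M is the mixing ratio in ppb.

M ≈ 4886 ppb

CO₂ forcing: 5.35 × ln(416/312) = 5.35 × 0.287682 = 1.53910 W/m².
Set 0.036(√M − √737) = 1.53910: √M = 1.53910/0.036 + √737 = 42.7528 + 27.1477 = 69.9005.
M = (69.9005)² = 4886.08 ppb.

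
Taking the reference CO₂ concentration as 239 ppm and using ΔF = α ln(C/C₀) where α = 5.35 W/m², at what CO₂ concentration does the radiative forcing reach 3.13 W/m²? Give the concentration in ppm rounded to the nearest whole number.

Set 5.35 ln(C/239) = 3.13, so ln(C/239) = 3.13/5.35 = 0.58505.
Then C/239 = e^0.58505 = 1.79508, giving C = 239 × 1.79508 = 429.02 ppm.

C ≈ 429 ppm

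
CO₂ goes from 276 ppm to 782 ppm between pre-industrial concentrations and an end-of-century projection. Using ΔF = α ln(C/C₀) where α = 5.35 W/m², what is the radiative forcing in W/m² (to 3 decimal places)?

CO₂ absorption bands are partially saturated, so forcing scales with the logarithm of the concentration ratio.
CO₂: 5.35 × ln(782/276) = 5.35 × ln(2.83333) = 5.35 × 1.04145 = 5.5718 W/m².

ΔF = 5.572 W/m²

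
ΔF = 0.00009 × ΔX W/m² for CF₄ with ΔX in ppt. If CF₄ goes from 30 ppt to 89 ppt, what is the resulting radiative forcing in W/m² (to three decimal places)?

ΔF = 0.005 W/m²

CF₄: ΔF = 0.00009 × (89 − 30) = 0.00009 × 59 = 0.0053 W/m².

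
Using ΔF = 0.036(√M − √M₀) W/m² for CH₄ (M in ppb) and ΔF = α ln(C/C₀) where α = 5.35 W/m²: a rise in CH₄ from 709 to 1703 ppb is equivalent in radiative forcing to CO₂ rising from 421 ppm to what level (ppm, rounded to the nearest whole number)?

CH₄ forcing: 0.036 × (√1703 − √709) = 0.036 × (41.2674 − 26.6271) = 0.036 × 14.6403 = 0.52705 W/m².
Set 5.35 ln(C/421) = 0.52705: ln(C/421) = 0.52705/5.35 = 0.09851, so C = 421 × e^0.09851 = 421 × 1.10353 = 464.59 ppm.

C ≈ 465 ppm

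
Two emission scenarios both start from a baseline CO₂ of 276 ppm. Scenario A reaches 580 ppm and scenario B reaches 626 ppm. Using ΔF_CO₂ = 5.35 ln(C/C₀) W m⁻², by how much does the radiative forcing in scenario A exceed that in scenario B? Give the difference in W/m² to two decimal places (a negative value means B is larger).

ΔF_A − ΔF_B = -0.41 W/m²

ΔF_A = 5.35 ln(580/276) = 5.35 × 0.74263 = 3.9731 W/m².
ΔF_B = 5.35 ln(626/276) = 5.35 × 0.81895 = 4.3814 W/m².
Difference: 3.9731 − 4.3814 = -0.4083 W/m².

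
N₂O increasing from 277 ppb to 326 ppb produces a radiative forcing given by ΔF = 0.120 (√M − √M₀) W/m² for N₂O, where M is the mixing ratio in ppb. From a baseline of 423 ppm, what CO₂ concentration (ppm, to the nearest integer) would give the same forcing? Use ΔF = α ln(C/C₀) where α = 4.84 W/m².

N₂O forcing: 0.120 × (√326 − √277) = 0.120 × (18.0555 − 16.6433) = 0.120 × 1.4122 = 0.16946 W/m².
Set 4.84 ln(C/423) = 0.16946: ln(C/423) = 0.16946/4.84 = 0.03501, so C = 423 × e^0.03501 = 423 × 1.03563 = 438.07 ppm.

C ≈ 438 ppm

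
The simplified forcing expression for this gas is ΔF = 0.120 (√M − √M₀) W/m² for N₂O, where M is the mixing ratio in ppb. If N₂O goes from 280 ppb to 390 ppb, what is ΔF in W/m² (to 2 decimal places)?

N₂O: 0.120 × (√390 − √280) = 0.120 × (19.7484 − 16.7332) = 0.120 × 3.0152 = 0.3618 W/m².

ΔF = 0.36 W/m²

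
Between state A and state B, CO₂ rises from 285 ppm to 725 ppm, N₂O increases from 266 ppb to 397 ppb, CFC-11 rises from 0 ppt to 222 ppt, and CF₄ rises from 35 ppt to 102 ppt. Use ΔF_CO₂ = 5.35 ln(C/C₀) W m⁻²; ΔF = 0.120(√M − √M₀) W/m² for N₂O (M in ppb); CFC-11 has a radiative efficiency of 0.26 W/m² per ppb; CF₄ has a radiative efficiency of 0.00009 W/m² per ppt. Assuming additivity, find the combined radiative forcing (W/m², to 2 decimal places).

ΔF = 5.49 W/m²

CO₂: 5.35 × ln(725/285) = 5.35 × ln(2.54386) = 5.35 × 0.93368 = 4.9952 W/m².
N₂O: 0.120 × (√397 − √266) = 0.120 × (19.9249 − 16.3095) = 0.120 × 3.6154 = 0.4338 W/m².
CFC-11: Δ = 222 − 0 = 222 ppt = 0.222 ppb; ΔF = 0.26 × 0.222 = 0.0577 W/m².
CF₄: ΔF = 0.00009 × (102 − 35) = 0.00009 × 67 = 0.0060 W/m².
Total ΔF = 4.9952 + 0.4338 + 0.0577 + 0.0060 = 5.4927 W/m².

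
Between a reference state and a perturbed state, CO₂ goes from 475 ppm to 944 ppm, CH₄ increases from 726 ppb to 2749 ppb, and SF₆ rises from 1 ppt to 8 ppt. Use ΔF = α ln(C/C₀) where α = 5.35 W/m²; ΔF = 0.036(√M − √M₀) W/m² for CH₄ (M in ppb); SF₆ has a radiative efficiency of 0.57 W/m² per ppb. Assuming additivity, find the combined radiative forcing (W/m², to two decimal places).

CO₂: 5.35 × ln(944/475) = 5.35 × ln(1.98737) = 5.35 × 0.68681 = 3.6744 W/m².
CH₄: 0.036 × (√2749 − √726) = 0.036 × (52.4309 − 26.9444) = 0.036 × 25.4865 = 0.9175 W/m².
SF₆: Δ = 8 − 1 = 7 ppt = 0.007 ppb; ΔF = 0.57 × 0.007 = 0.0040 W/m².
Total ΔF = 3.6744 + 0.9175 + 0.0040 = 4.5959 W/m².

ΔF = 4.60 W/m²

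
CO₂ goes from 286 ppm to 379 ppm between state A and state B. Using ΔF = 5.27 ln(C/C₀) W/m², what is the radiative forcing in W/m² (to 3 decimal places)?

CO₂: 5.27 × ln(379/286) = 5.27 × ln(1.32517) = 5.27 × 0.28154 = 1.4837 W/m².

ΔF = 1.484 W/m²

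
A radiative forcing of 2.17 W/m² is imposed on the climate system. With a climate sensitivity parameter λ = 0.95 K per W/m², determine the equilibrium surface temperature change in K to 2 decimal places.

ΔT = λ ΔF = 0.95 × 2.17 = 2.0615 K.

ΔT = 2.06 K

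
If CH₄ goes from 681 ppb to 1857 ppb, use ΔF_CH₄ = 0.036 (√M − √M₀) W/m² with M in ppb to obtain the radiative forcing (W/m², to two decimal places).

CH₄: 0.036 × (√1857 − √681) = 0.036 × (43.0929 − 26.0960) = 0.036 × 16.9969 = 0.6119 W/m².

ΔF = 0.61 W/m²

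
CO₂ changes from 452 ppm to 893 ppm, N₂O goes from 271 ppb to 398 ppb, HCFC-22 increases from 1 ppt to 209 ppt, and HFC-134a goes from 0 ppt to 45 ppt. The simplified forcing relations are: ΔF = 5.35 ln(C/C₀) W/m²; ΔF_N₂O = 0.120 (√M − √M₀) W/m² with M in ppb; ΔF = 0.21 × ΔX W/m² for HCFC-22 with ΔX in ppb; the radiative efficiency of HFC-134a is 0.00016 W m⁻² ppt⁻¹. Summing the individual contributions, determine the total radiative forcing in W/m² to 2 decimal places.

ΔF = 4.11 W/m²

CO₂: 5.35 × ln(893/452) = 5.35 × ln(1.97566) = 5.35 × 0.68090 = 3.6428 W/m².
N₂O: 0.120 × (√398 − √271) = 0.120 × (19.9499 − 16.4621) = 0.120 × 3.4878 = 0.4185 W/m².
HCFC-22: Δ = 209 − 1 = 208 ppt = 0.208 ppb; ΔF = 0.21 × 0.208 = 0.0437 W/m².
HFC-134a: ΔF = 0.00016 × (45 − 0) = 0.00016 × 45 = 0.0072 W/m².
Total ΔF = 3.6428 + 0.4185 + 0.0437 + 0.0072 = 4.1122 W/m².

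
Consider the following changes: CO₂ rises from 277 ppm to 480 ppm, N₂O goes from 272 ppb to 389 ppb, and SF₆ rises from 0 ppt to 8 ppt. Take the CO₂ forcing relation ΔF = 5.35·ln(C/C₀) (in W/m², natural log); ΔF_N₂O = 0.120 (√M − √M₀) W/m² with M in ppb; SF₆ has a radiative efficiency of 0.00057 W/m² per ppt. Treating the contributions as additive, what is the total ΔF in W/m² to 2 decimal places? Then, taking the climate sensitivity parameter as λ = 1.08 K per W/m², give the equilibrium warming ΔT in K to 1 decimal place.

ΔF = 3.33 W/m²; ΔT = 3.6 K

CO₂: 5.35 × ln(480/277) = 5.35 × ln(1.73285) = 5.35 × 0.54977 = 2.9413 W/m².
N₂O: 0.120 × (√389 − √272) = 0.120 × (19.7231 − 16.4924) = 0.120 × 3.2307 = 0.3877 W/m².
SF₆: ΔF = 0.00057 × (8 − 0) = 0.00057 × 8 = 0.0046 W/m².
Total ΔF = 2.9413 + 0.3877 + 0.0046 = 3.3336 W/m².
ΔT = λ ΔF = 1.08 × 3.33 = 3.5964 K.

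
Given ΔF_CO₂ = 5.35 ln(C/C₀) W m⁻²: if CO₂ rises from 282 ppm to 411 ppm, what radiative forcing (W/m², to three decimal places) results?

CO₂: 5.35 × ln(411/282) = 5.35 × ln(1.45745) = 5.35 × 0.37669 = 2.0153 W/m².

ΔF = 2.015 W/m²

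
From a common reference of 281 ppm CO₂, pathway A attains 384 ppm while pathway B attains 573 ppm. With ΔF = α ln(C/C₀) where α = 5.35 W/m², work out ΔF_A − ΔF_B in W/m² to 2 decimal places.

ΔF_A = 5.35 ln(384/281) = 5.35 × 0.31229 = 1.6708 W/m².
ΔF_B = 5.35 ln(573/281) = 5.35 × 0.71253 = 3.8120 W/m².
Difference: 1.6708 − 3.8120 = -2.1412 W/m².

ΔF_A − ΔF_B = -2.14 W/m²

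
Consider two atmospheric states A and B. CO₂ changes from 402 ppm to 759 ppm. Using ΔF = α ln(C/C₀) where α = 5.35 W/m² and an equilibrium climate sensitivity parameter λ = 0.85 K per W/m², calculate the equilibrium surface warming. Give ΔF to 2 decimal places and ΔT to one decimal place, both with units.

CO₂: 5.35 × ln(759/402) = 5.35 × ln(1.88806) = 5.35 × 0.63555 = 3.4002 W/m².
ΔT = λ ΔF = 0.85 × 3.40 = 2.8900 K.

ΔF = 3.40 W/m²; ΔT = 2.9 K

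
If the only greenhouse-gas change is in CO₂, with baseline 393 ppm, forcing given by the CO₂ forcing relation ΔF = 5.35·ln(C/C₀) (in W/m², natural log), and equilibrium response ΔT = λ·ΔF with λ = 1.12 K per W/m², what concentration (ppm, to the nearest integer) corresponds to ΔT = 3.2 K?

C ≈ 670 ppm

Required forcing: ΔF = ΔT/λ = 3.2/1.12 = 2.8571 W/m².
Then ln(C/393) = ΔF/5.35 = 2.8571/5.35 = 0.53404.
So C = 393 × e^0.53404 = 393 × 1.70581 = 670.38 ppm.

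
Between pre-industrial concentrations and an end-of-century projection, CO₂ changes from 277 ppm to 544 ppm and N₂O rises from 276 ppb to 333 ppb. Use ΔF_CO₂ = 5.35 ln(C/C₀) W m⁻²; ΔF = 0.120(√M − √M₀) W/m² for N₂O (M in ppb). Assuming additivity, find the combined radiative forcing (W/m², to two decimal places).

ΔF = 3.81 W/m²

CO₂: 5.35 × ln(544/277) = 5.35 × ln(1.96390) = 5.35 × 0.67493 = 3.6109 W/m².
N₂O: 0.120 × (√333 − √276) = 0.120 × (18.2483 − 16.6132) = 0.120 × 1.6351 = 0.1962 W/m².
Total ΔF = 3.6109 + 0.1962 = 3.8071 W/m².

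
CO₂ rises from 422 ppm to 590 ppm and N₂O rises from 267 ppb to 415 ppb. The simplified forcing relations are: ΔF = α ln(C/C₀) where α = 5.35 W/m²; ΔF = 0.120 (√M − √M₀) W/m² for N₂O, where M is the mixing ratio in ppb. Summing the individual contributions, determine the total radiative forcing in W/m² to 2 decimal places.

CO₂: 5.35 × ln(590/422) = 5.35 × ln(1.39810) = 5.35 × 0.33511 = 1.7928 W/m².
N₂O: 0.120 × (√415 − √267) = 0.120 × (20.3715 − 16.3401) = 0.120 × 4.0314 = 0.4838 W/m².
Total ΔF = 1.7928 + 0.4838 = 2.2766 W/m².

ΔF = 2.28 W/m²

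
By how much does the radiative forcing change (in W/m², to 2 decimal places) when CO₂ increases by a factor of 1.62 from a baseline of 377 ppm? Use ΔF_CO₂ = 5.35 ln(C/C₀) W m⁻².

Because the forcing depends only on the ratio C/C₀, the initial concentration does not enter.
ΔF = 5.35 × ln(1.62) = 5.35 × 0.48243 = 2.5810 W/m².

ΔF = 2.58 W/m²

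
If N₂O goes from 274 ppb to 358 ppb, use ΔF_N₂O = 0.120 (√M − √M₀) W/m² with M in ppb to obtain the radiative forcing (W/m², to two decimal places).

N₂O: 0.120 × (√358 − √274) = 0.120 × (18.9209 − 16.5529) = 0.120 × 2.3680 = 0.2842 W/m².

ΔF = 0.28 W/m²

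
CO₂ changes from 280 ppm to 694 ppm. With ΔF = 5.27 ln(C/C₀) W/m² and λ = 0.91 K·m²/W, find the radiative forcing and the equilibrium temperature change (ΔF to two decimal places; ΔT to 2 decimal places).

ΔF = 4.78 W/m²; ΔT = 4.35 K

CO₂: 5.27 × ln(694/280) = 5.27 × ln(2.47857) = 5.27 × 0.90768 = 4.7835 W/m².
ΔT = λ ΔF = 0.91 × 4.78 = 4.3498 K.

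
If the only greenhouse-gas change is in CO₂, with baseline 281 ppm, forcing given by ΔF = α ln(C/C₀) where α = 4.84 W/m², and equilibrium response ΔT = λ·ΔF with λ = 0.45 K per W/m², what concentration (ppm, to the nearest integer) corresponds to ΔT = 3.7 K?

Required forcing: ΔF = ΔT/λ = 3.7/0.45 = 8.2222 W/m².
Then ln(C/281) = ΔF/4.84 = 8.2222/4.84 = 1.69880.
So C = 281 × e^1.69880 = 281 × 5.46738 = 1536.33 ppm.

C ≈ 1536 ppm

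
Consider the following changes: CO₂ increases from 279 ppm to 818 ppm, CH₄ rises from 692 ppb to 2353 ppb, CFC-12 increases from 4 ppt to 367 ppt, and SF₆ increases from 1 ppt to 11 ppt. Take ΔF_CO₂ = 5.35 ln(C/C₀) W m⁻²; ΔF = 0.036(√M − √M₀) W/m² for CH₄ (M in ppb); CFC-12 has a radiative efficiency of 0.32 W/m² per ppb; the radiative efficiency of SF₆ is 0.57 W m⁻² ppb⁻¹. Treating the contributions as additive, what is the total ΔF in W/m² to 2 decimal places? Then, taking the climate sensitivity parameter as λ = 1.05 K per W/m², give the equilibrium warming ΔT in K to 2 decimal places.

ΔF = 6.68 W/m²; ΔT = 7.01 K

CO₂: 5.35 × ln(818/279) = 5.35 × ln(2.93190) = 5.35 × 1.07565 = 5.7547 W/m².
CH₄: 0.036 × (√2353 − √692) = 0.036 × (48.5077 − 26.3059) = 0.036 × 22.2018 = 0.7993 W/m².
CFC-12: Δ = 367 − 4 = 363 ppt = 0.363 ppb; ΔF = 0.32 × 0.363 = 0.1162 W/m².
SF₆: Δ = 11 − 1 = 10 ppt = 0.010 ppb; ΔF = 0.57 × 0.010 = 0.0057 W/m².
Total ΔF = 5.7547 + 0.7993 + 0.1162 + 0.0057 = 6.6759 W/m².
ΔT = λ ΔF = 1.05 × 6.68 = 7.0140 K.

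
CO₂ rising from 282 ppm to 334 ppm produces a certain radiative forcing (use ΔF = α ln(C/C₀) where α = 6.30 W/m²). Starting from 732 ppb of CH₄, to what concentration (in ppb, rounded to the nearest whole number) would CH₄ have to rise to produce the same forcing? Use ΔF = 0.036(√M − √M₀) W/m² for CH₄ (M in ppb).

M ≈ 3212 ppb

CO₂ forcing: 6.30 × ln(334/282) = 6.30 × 0.169234 = 1.06617 W/m².
Set 0.036(√M − √732) = 1.06617: √M = 1.06617/0.036 + √732 = 29.6158 + 27.0555 = 56.6713.
M = (56.6713)² = 3211.64 ppb.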